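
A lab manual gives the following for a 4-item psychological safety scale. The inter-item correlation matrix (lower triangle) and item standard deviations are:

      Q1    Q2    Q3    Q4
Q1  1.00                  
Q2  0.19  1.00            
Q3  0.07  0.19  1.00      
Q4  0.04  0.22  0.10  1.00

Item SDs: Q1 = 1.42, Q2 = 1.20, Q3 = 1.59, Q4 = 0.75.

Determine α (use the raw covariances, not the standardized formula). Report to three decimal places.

α = 0.359

Σσ²ᵢ = 1.42² + 1.20² + 1.59² + 0.75² = 6.5470
Covariances σ_ij = r_ij · s_i · s_j:
  σ(Q1,Q2) = 0.19 × 1.42 × 1.20 = 0.3238
  σ(Q1,Q3) = 0.07 × 1.42 × 1.59 = 0.1580
  σ(Q1,Q4) = 0.04 × 1.42 × 0.75 = 0.0426
  σ(Q2,Q3) = 0.19 × 1.20 × 1.59 = 0.3625
  σ(Q2,Q4) = 0.22 × 1.20 × 0.75 = 0.1980
  σ(Q3,Q4) = 0.10 × 1.59 × 0.75 = 0.1193
σ²_T = Σσ²ᵢ + 2·Σσ_ij = 6.5470 + 2 × 1.2042 = 8.9554
α = (4/3)·(1 − 6.5470/8.9554) = 0.359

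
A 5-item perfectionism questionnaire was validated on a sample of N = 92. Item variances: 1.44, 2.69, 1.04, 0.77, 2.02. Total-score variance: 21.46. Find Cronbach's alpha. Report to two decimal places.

α = 0.79

Σσ²ᵢ = 1.44 + 2.69 + 1.04 + 0.77 + 2.02 = 7.96
α = (k/(k−1))·(1 − Σσ²ᵢ/Var(T)) = (5/4)·(1 − 7.96/21.46) = 0.79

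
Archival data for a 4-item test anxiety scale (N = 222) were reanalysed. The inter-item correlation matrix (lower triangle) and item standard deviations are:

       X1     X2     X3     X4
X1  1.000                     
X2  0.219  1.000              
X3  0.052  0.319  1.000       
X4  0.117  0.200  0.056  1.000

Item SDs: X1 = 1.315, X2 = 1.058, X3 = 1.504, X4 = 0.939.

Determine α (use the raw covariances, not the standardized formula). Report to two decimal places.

Σσ²ᵢ = 1.315² + 1.058² + 1.504² + 0.939² = 5.9923
Covariances σ_ij = r_ij · s_i · s_j:
  σ(X1,X2) = 0.219 × 1.315 × 1.058 = 0.3047
  σ(X1,X3) = 0.052 × 1.315 × 1.504 = 0.1028
  σ(X1,X4) = 0.117 × 1.315 × 0.939 = 0.1445
  σ(X2,X3) = 0.319 × 1.058 × 1.504 = 0.5076
  σ(X2,X4) = 0.200 × 1.058 × 0.939 = 0.1987
  σ(X3,X4) = 0.056 × 1.504 × 0.939 = 0.0791
σ²_T = Σσ²ᵢ + 2·Σσ_ij = 5.9923 + 2 × 1.3374 = 8.6671
α = (4/3)·(1 − 5.9923/8.6671) = 0.41

α = 0.41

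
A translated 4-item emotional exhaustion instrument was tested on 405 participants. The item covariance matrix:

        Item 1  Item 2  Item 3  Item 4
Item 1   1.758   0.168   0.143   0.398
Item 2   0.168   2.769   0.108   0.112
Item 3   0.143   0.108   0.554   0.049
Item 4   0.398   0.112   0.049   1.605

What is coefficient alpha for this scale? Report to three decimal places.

Σσ²ᵢ = 1.758 + 2.769 + 0.554 + 1.605 = 6.686
Sum of off-diagonal covariances = 0.978
σ²_total = 6.686 + 2 × 0.978 = 8.642
α = (k/(k−1))·(1 − Σσ²ᵢ/σ²_total) = (4/3)·(1 − 6.686/8.642) = 0.302

coefficient alpha = 0.302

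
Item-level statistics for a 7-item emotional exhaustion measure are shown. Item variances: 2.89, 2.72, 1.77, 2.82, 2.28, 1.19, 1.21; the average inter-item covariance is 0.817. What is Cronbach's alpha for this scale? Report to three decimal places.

Σσᵢ² = 2.89 + 2.72 + 1.77 + 2.82 + 2.28 + 1.19 + 1.21 = 14.88
Sum of the 21 distinct covariances = 21 × 0.817 = 17.157
Var(T) = Σσᵢ² + 2·Σcov = 14.88 + 2 × 17.157 = 49.194
α = (7/6)·(1 − 14.88/49.194) = 0.814

α = 0.814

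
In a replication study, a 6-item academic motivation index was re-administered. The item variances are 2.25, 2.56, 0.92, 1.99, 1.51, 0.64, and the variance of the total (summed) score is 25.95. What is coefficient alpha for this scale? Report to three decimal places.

Σσᵢ² = 2.25 + 2.56 + 0.92 + 1.99 + 1.51 + 0.64 = 9.87
α = (k/(k−1))·(1 − Σσᵢ²/total variance) = (6/5)·(1 − 9.87/25.95) = 0.744

coefficient alpha = 0.744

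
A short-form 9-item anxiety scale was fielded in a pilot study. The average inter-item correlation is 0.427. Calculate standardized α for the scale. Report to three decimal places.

Standardized α = k·r̄ / (1 + (k−1)·r̄) = 9 × 0.427 / (1 + 8 × 0.427)
  = 3.8430 / 4.4160 = 0.870

α = 0.870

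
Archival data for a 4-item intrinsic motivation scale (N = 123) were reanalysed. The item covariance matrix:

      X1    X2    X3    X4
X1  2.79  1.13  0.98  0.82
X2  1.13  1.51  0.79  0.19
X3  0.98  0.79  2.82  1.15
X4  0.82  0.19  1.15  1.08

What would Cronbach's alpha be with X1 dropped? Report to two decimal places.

Cronbach's alpha = 0.66

Remaining items: X2, X3, X4 (k = 3).
sum of item variances = 1.51 + 2.82 + 1.08 = 5.41
σ²_total = 5.41 + 2 × 2.13 = 9.67
α (item deleted) = (3/2)·(1 − 5.41/9.67) = 0.66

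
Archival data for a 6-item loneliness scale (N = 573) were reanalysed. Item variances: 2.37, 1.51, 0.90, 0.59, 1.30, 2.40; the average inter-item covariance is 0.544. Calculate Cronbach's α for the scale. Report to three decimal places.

Cronbach's α = 0.771

Σσ²ᵢ = 2.37 + 1.51 + 0.90 + 0.59 + 1.30 + 2.40 = 9.07
Sum of the 15 distinct covariances = 15 × 0.544 = 8.160
total variance = Σσ²ᵢ + 2·Σcov = 9.07 + 2 × 8.160 = 25.390
α = (6/5)·(1 − 9.07/25.390) = 0.771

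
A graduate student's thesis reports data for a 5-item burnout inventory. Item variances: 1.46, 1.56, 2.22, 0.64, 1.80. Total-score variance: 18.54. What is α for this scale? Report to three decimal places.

α = 0.732

ΣVar(i) = 1.46 + 1.56 + 2.22 + 0.64 + 1.80 = 7.68
α = (k/(k−1))·(1 − ΣVar(i)/σ²_T) = (5/4)·(1 − 7.68/18.54) = 0.732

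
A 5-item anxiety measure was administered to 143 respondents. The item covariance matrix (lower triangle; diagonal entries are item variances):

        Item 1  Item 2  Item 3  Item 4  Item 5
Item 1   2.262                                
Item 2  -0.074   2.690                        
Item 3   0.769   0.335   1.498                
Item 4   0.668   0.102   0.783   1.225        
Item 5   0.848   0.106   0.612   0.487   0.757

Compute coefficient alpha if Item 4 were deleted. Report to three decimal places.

Remaining items: Item 1, Item 2, Item 3, Item 5 (k = 4).
Σσ²ᵢ = 2.262 + 2.690 + 1.498 + 0.757 = 7.207
σ²_total = 7.207 + 2 × 2.596 = 12.399
α (item deleted) = (4/3)·(1 − 7.207/12.399) = 0.558

coefficient alpha = 0.558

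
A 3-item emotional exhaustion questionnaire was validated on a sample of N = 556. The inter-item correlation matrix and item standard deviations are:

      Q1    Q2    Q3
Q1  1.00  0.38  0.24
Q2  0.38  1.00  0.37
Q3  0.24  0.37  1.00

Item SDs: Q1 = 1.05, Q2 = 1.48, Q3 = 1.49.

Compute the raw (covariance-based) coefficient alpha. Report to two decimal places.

Σσ²ᵢ = 1.05² + 1.48² + 1.49² = 5.5130
Covariances σ_ij = r_ij · s_i · s_j:
  σ(Q1,Q2) = 0.38 × 1.05 × 1.48 = 0.5905
  σ(Q1,Q3) = 0.24 × 1.05 × 1.49 = 0.3755
  σ(Q2,Q3) = 0.37 × 1.48 × 1.49 = 0.8159
σ²_T = Σσ²ᵢ + 2·Σσ_ij = 5.5130 + 2 × 1.7819 = 9.0768
α = (3/2)·(1 − 5.5130/9.0768) = 0.59

coefficient alpha = 0.59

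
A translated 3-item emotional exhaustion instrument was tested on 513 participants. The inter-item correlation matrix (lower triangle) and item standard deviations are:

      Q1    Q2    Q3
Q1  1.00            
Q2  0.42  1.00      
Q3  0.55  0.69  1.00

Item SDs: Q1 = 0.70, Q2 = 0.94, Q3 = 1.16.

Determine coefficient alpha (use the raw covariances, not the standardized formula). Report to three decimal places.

coefficient alpha = 0.781

Σσ²ᵢ = 0.70² + 0.94² + 1.16² = 2.7192
Covariances σ_ij = r_ij · s_i · s_j:
  σ(Q1,Q2) = 0.42 × 0.70 × 0.94 = 0.2764
  σ(Q1,Q3) = 0.55 × 0.70 × 1.16 = 0.4466
  σ(Q2,Q3) = 0.69 × 0.94 × 1.16 = 0.7524
σ²_T = Σσ²ᵢ + 2·Σσ_ij = 2.7192 + 2 × 1.4754 = 5.6700
α = (3/2)·(1 − 2.7192/5.6700) = 0.781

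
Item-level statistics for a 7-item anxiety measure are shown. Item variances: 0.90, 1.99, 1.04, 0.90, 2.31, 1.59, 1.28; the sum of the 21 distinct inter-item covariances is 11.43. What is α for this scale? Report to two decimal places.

sum of item variances = 0.90 + 1.99 + 1.04 + 0.90 + 2.31 + 1.59 + 1.28 = 10.01
Sum of distinct covariances = 11.43
total variance = sum of item variances + 2·Σcov = 10.01 + 2 × 11.43 = 32.87
α = (7/6)·(1 − 10.01/32.87) = 0.81

α = 0.81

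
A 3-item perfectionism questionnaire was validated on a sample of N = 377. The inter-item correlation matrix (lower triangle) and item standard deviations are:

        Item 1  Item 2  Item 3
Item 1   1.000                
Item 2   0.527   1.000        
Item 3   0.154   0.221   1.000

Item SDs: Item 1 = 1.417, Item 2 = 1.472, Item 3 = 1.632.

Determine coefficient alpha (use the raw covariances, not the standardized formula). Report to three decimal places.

coefficient alpha = 0.551

Σσ²ᵢ = 1.417² + 1.472² + 1.632² = 6.8381
Covariances σ_ij = r_ij · s_i · s_j:
  σ(Item 1,Item 2) = 0.527 × 1.417 × 1.472 = 1.0992
  σ(Item 1,Item 3) = 0.154 × 1.417 × 1.632 = 0.3561
  σ(Item 2,Item 3) = 0.221 × 1.472 × 1.632 = 0.5309
σ²_T = Σσ²ᵢ + 2·Σσ_ij = 6.8381 + 2 × 1.9862 = 10.8105
α = (3/2)·(1 − 6.8381/10.8105) = 0.551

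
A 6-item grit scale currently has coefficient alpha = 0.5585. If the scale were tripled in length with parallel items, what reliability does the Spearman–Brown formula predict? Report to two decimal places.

predicted reliability = 0.79

Length factor m = 3
α' = m·α / (1 + (m−1)·α)
   = 3 × 0.5585 / (1 + (3 − 1) × 0.5585)
   = 1.6755 / 2.1170 = 0.79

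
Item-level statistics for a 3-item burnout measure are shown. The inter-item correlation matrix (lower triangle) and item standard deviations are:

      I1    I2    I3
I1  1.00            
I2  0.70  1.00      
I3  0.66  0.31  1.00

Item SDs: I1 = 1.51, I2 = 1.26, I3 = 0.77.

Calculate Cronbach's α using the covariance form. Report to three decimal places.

Σσ²ᵢ = 1.51² + 1.26² + 0.77² = 4.4606
Covariances σ_ij = r_ij · s_i · s_j:
  σ(I1,I2) = 0.70 × 1.51 × 1.26 = 1.3318
  σ(I1,I3) = 0.66 × 1.51 × 0.77 = 0.7674
  σ(I2,I3) = 0.31 × 1.26 × 0.77 = 0.3008
σ²_T = Σσ²ᵢ + 2·Σσ_ij = 4.4606 + 2 × 2.4000 = 9.2606
α = (3/2)·(1 − 4.4606/9.2606) = 0.777

Cronbach's α = 0.777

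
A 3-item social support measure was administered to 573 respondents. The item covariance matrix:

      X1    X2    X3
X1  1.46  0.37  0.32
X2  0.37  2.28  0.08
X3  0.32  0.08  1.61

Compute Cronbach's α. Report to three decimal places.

sum of item variances = 1.46 + 2.28 + 1.61 = 5.35
Σ_{i<j} σ_ij = 0.77
σ²_T = 5.35 + 2 × 0.77 = 6.89
α = (k/(k−1))·(1 − sum of item variances/σ²_T) = (3/2)·(1 − 5.35/6.89) = 0.335

Cronbach's α = 0.335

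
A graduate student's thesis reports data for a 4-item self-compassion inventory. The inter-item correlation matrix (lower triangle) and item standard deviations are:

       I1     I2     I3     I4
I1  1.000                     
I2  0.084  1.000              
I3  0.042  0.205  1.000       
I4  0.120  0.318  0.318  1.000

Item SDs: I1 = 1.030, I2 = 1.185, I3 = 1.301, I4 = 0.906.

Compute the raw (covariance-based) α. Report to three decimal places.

α = 0.458

Σσ²ᵢ = 1.030² + 1.185² + 1.301² + 0.906² = 4.9786
Covariances σ_ij = r_ij · s_i · s_j:
  σ(I1,I2) = 0.084 × 1.030 × 1.185 = 0.1025
  σ(I1,I3) = 0.042 × 1.030 × 1.301 = 0.0563
  σ(I1,I4) = 0.120 × 1.030 × 0.906 = 0.1120
  σ(I2,I3) = 0.205 × 1.185 × 1.301 = 0.3160
  σ(I2,I4) = 0.318 × 1.185 × 0.906 = 0.3414
  σ(I3,I4) = 0.318 × 1.301 × 0.906 = 0.3748
σ²_T = Σσ²ᵢ + 2·Σσ_ij = 4.9786 + 2 × 1.3030 = 7.5846
α = (4/3)·(1 − 4.9786/7.5846) = 0.458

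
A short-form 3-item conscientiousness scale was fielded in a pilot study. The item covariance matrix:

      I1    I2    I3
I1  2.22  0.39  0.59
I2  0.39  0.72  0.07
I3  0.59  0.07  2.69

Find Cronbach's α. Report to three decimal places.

Cronbach's α = 0.408

Σσᵢ² = 2.22 + 0.72 + 2.69 = 5.63
Sum of the distinct covariances = 1.05
σ²_total = 5.63 + 2 × 1.05 = 7.73
α = (k/(k−1))·(1 − Σσᵢ²/σ²_total) = (3/2)·(1 − 5.63/7.73) = 0.408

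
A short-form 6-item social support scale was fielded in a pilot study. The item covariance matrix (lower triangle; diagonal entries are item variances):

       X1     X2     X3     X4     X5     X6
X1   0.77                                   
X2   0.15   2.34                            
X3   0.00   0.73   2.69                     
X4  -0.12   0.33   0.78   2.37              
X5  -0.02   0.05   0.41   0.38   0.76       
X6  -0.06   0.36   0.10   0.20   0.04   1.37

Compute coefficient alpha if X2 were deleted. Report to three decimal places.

Remaining items: X1, X3, X4, X5, X6 (k = 5).
Σσᵢ² = 0.77 + 2.69 + 2.37 + 0.76 + 1.37 = 7.96
Var(T) = 7.96 + 2 × 1.71 = 11.38
α (item deleted) = (5/4)·(1 − 7.96/11.38) = 0.376

coefficient alpha = 0.376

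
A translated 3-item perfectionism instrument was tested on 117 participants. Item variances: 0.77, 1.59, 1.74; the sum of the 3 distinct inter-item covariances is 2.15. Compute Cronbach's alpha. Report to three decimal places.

Σσᵢ² = 0.77 + 1.59 + 1.74 = 4.10
Sum of distinct covariances = 2.15
total variance = Σσᵢ² + 2·Σcov = 4.10 + 2 × 2.15 = 8.40
α = (3/2)·(1 − 4.10/8.40) = 0.768

α = 0.768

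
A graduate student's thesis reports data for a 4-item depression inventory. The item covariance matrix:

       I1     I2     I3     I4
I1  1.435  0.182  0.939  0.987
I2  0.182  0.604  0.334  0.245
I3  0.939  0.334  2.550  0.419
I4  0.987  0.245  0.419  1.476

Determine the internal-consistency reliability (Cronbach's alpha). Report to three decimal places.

sum of item variances = 1.435 + 0.604 + 2.550 + 1.476 = 6.065
Sum of the distinct covariances = 3.106
Var(T) = 6.065 + 2 × 3.106 = 12.277
α = (k/(k−1))·(1 − sum of item variances/Var(T)) = (4/3)·(1 − 6.065/12.277) = 0.675

α = 0.675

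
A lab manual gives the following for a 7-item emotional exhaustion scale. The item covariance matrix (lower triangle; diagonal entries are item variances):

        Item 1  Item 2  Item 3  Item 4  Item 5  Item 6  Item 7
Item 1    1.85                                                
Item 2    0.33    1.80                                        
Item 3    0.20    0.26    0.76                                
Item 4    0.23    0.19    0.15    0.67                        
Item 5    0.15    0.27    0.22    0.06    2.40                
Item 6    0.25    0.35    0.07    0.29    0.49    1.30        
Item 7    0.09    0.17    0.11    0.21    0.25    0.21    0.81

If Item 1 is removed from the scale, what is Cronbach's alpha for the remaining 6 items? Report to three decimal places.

Remaining items: Item 2, Item 3, Item 4, Item 5, Item 6, Item 7 (k = 6).
sum of item variances = 1.80 + 0.76 + 0.67 + 2.40 + 1.30 + 0.81 = 7.74
σ²_total = 7.74 + 2 × 3.30 = 14.34
α (item deleted) = (6/5)·(1 − 7.74/14.34) = 0.552

α = 0.552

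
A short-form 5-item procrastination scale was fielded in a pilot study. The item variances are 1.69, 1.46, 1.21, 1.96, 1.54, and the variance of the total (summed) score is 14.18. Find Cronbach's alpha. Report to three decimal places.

ΣVar(i) = 1.69 + 1.46 + 1.21 + 1.96 + 1.54 = 7.86
α = (k/(k−1))·(1 − ΣVar(i)/σ²_T) = (5/4)·(1 − 7.86/14.18) = 0.557

Cronbach's alpha = 0.557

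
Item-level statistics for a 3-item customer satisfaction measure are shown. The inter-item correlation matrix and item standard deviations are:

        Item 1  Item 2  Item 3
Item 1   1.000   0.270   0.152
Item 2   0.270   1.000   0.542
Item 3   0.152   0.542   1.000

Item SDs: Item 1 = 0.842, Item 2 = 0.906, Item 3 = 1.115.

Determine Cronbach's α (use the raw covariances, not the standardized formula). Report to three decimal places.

Cronbach's α = 0.589

Σσ²ᵢ = 0.842² + 0.906² + 1.115² = 2.7730
Covariances σ_ij = r_ij · s_i · s_j:
  σ(Item 1,Item 2) = 0.270 × 0.842 × 0.906 = 0.2060
  σ(Item 1,Item 3) = 0.152 × 0.842 × 1.115 = 0.1427
  σ(Item 2,Item 3) = 0.542 × 0.906 × 1.115 = 0.5475
σ²_T = Σσ²ᵢ + 2·Σσ_ij = 2.7730 + 2 × 0.8962 = 4.5654
α = (3/2)·(1 − 2.7730/4.5654) = 0.589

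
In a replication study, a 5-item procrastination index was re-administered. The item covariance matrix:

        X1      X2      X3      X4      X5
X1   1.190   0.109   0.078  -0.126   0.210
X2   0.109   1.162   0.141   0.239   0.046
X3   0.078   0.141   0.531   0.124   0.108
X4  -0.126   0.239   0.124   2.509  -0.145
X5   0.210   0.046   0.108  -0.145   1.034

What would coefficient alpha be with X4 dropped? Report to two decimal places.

Remaining items: X1, X2, X3, X5 (k = 4).
Σσ²ᵢ = 1.190 + 1.162 + 0.531 + 1.034 = 3.917
Var(T) = 3.917 + 2 × 0.692 = 5.301
α (item deleted) = (4/3)·(1 − 3.917/5.301) = 0.35

α = 0.35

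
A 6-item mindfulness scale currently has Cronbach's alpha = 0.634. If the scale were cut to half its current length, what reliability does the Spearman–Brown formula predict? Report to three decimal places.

Length factor m = 1/2
α' = m·α / (1 − (1−m)·α)
   = 1/2 × 0.634 / (1 − (1 − 1/2) × 0.634)
   = 0.3170 / 0.6830 = 0.464

predicted reliability = 0.464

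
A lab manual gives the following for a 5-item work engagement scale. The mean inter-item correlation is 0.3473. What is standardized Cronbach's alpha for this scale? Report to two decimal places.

standardized Cronbach's alpha = 0.73

Standardized α = k·r̄ / (1 + (k−1)·r̄) = 5 × 0.3473 / (1 + 4 × 0.3473)
  = 1.7365 / 2.3892 = 0.73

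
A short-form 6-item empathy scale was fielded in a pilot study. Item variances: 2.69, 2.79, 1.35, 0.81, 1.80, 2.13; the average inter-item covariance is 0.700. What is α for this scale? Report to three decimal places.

ΣVar(i) = 2.69 + 2.79 + 1.35 + 0.81 + 1.80 + 2.13 = 11.57
Sum of the 15 distinct covariances = 15 × 0.700 = 10.500
total variance = ΣVar(i) + 2·Σcov = 11.57 + 2 × 10.500 = 32.570
α = (6/5)·(1 − 11.57/32.570) = 0.774

α = 0.774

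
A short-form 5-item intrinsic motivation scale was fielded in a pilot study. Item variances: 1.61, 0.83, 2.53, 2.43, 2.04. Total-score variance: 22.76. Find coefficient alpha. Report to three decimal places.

coefficient alpha = 0.732

sum of item variances = 1.61 + 0.83 + 2.53 + 2.43 + 2.04 = 9.44
α = (k/(k−1))·(1 − sum of item variances/σ²_T) = (5/4)·(1 − 9.44/22.76) = 0.732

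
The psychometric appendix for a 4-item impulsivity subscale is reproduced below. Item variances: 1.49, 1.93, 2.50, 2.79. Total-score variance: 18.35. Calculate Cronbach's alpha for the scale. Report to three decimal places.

ΣVar(i) = 1.49 + 1.93 + 2.50 + 2.79 = 8.71
α = (k/(k−1))·(1 − ΣVar(i)/σ²_total) = (4/3)·(1 − 8.71/18.35) = 0.700

Cronbach's alpha = 0.700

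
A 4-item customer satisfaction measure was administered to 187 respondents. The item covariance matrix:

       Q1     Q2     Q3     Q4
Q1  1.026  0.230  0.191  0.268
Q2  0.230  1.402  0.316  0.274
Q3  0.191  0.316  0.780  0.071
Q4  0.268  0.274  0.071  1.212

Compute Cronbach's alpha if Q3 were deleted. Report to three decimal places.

Cronbach's alpha = 0.447

Remaining items: Q1, Q2, Q4 (k = 3).
Σσ²ᵢ = 1.026 + 1.402 + 1.212 = 3.640
σ²_total = 3.640 + 2 × 0.772 = 5.184
α (item deleted) = (3/2)·(1 − 3.640/5.184) = 0.447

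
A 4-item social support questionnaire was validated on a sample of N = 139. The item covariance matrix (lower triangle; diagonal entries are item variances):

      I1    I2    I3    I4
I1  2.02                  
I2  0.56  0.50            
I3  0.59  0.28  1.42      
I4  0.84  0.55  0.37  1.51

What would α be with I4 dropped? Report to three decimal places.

α = 0.631

Remaining items: I1, I2, I3 (k = 3).
Σσᵢ² = 2.02 + 0.50 + 1.42 = 3.94
Var(T) = 3.94 + 2 × 1.43 = 6.80
α (item deleted) = (3/2)·(1 − 3.94/6.80) = 0.631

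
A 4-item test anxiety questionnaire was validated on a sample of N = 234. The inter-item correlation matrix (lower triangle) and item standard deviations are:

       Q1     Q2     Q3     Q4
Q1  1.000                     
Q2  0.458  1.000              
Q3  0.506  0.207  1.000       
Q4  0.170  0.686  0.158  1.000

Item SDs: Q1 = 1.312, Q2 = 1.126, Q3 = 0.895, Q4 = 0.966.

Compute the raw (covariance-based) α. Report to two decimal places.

Σσ²ᵢ = 1.312² + 1.126² + 0.895² + 0.966² = 4.7234
Covariances σ_ij = r_ij · s_i · s_j:
  σ(Q1,Q2) = 0.458 × 1.312 × 1.126 = 0.6766
  σ(Q1,Q3) = 0.506 × 1.312 × 0.895 = 0.5942
  σ(Q1,Q4) = 0.170 × 1.312 × 0.966 = 0.2155
  σ(Q2,Q3) = 0.207 × 1.126 × 0.895 = 0.2086
  σ(Q2,Q4) = 0.686 × 1.126 × 0.966 = 0.7462
  σ(Q3,Q4) = 0.158 × 0.895 × 0.966 = 0.1366
σ²_T = Σσ²ᵢ + 2·Σσ_ij = 4.7234 + 2 × 2.5777 = 9.8788
α = (4/3)·(1 − 4.7234/9.8788) = 0.70

α = 0.70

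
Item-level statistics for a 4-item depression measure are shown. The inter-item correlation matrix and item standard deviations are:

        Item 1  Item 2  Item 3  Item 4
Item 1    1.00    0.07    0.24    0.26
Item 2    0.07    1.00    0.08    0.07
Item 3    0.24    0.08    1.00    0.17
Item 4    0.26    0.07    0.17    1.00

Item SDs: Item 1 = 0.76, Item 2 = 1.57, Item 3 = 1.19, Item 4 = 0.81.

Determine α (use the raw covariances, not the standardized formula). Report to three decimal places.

Σσ²ᵢ = 0.76² + 1.57² + 1.19² + 0.81² = 5.1147
Covariances σ_ij = r_ij · s_i · s_j:
  σ(Item 1,Item 2) = 0.07 × 0.76 × 1.57 = 0.0835
  σ(Item 1,Item 3) = 0.24 × 0.76 × 1.19 = 0.2171
  σ(Item 1,Item 4) = 0.26 × 0.76 × 0.81 = 0.1601
  σ(Item 2,Item 3) = 0.08 × 1.57 × 1.19 = 0.1495
  σ(Item 2,Item 4) = 0.07 × 1.57 × 0.81 = 0.0890
  σ(Item 3,Item 4) = 0.17 × 1.19 × 0.81 = 0.1639
σ²_T = Σσ²ᵢ + 2·Σσ_ij = 5.1147 + 2 × 0.8631 = 6.8409
α = (4/3)·(1 − 5.1147/6.8409) = 0.336

α = 0.336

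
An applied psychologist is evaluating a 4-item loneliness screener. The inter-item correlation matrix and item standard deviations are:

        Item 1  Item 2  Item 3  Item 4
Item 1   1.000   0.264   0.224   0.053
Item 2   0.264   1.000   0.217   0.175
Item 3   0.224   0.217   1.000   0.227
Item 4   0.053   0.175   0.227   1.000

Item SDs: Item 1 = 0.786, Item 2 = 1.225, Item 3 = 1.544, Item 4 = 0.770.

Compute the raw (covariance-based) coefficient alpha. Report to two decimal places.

Σσ²ᵢ = 0.786² + 1.225² + 1.544² + 0.770² = 5.0953
Covariances σ_ij = r_ij · s_i · s_j:
  σ(Item 1,Item 2) = 0.264 × 0.786 × 1.225 = 0.2542
  σ(Item 1,Item 3) = 0.224 × 0.786 × 1.544 = 0.2718
  σ(Item 1,Item 4) = 0.053 × 0.786 × 0.770 = 0.0321
  σ(Item 2,Item 3) = 0.217 × 1.225 × 1.544 = 0.4104
  σ(Item 2,Item 4) = 0.175 × 1.225 × 0.770 = 0.1651
  σ(Item 3,Item 4) = 0.227 × 1.544 × 0.770 = 0.2699
σ²_T = Σσ²ᵢ + 2·Σσ_ij = 5.0953 + 2 × 1.4035 = 7.9023
α = (4/3)·(1 − 5.0953/7.9023) = 0.47

coefficient alpha = 0.47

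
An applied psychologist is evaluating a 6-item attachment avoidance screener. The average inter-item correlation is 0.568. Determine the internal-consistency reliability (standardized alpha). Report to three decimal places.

α = 0.887

Standardized α = k·r̄ / (1 + (k−1)·r̄) = 6 × 0.568 / (1 + 5 × 0.568)
  = 3.4080 / 3.8400 = 0.887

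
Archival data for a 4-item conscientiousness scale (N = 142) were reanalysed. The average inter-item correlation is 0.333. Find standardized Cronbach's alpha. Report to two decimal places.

α = 0.67

Standardized α = k·r̄ / (1 + (k−1)·r̄) = 4 × 0.333 / (1 + 3 × 0.333)
  = 1.3320 / 1.9990 = 0.67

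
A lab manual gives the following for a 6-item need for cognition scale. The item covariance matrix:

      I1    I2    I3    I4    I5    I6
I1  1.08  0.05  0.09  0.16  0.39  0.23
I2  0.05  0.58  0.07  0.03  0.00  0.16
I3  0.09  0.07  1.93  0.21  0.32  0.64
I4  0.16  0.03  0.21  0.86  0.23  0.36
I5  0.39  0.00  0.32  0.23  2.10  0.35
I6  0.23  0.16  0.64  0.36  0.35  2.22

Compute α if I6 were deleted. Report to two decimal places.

Remaining items: I1, I2, I3, I4, I5 (k = 5).
Σσ²ᵢ = 1.08 + 0.58 + 1.93 + 0.86 + 2.10 = 6.55
σ²_T = 6.55 + 2 × 1.55 = 9.65
α (item deleted) = (5/4)·(1 − 6.55/9.65) = 0.40

α = 0.40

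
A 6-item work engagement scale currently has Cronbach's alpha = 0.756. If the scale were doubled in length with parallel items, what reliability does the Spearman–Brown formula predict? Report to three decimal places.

predicted reliability = 0.861

Length factor m = 2
α' = m·α / (1 + (m−1)·α)
   = 2 × 0.756 / (1 + (2 − 1) × 0.756)
   = 1.5120 / 1.7560 = 0.861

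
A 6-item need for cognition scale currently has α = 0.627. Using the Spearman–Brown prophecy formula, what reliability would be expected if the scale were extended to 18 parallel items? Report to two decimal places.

Length factor m = 18/6 = 3.0000
α' = m·α / (1 + (m−1)·α)
   = 18/6 × 0.627 / (1 + (18/6 − 1) × 0.627)
   = 1.8810 / 2.2540 = 0.83

predicted reliability = 0.83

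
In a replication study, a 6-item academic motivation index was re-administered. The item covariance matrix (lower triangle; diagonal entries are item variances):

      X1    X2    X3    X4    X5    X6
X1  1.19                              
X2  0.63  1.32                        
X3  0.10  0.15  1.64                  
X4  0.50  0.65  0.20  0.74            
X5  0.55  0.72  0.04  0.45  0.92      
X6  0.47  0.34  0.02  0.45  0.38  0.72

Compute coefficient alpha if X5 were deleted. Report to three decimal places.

α = 0.695

Remaining items: X1, X2, X3, X4, X6 (k = 5).
Σσ²ᵢ = 1.19 + 1.32 + 1.64 + 0.74 + 0.72 = 5.61
σ²_T = 5.61 + 2 × 3.51 = 12.63
α (item deleted) = (5/4)·(1 − 5.61/12.63) = 0.695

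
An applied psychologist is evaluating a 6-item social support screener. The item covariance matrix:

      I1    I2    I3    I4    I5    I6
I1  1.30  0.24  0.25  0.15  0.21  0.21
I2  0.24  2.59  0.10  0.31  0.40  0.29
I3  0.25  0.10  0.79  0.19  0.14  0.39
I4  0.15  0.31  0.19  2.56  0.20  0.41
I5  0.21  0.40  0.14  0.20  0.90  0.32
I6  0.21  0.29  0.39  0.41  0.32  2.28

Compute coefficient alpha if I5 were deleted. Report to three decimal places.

Remaining items: I1, I2, I3, I4, I6 (k = 5).
sum of item variances = 1.30 + 2.59 + 0.79 + 2.56 + 2.28 = 9.52
σ²_T = 9.52 + 2 × 2.54 = 14.60
α (item deleted) = (5/4)·(1 − 9.52/14.60) = 0.435

α = 0.435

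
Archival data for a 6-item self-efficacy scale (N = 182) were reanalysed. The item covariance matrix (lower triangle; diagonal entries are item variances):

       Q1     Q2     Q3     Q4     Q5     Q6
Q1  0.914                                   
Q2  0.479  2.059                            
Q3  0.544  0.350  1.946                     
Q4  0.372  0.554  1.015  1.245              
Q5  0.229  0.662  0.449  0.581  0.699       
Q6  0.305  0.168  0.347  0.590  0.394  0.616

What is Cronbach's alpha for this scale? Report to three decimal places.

ΣVar(i) = 0.914 + 2.059 + 1.946 + 1.245 + 0.699 + 0.616 = 7.479
Σ_{i<j} σ_ij = 7.039
σ²_T = 7.479 + 2 × 7.039 = 21.557
α = (k/(k−1))·(1 − ΣVar(i)/σ²_T) = (6/5)·(1 − 7.479/21.557) = 0.784

Cronbach's alpha = 0.784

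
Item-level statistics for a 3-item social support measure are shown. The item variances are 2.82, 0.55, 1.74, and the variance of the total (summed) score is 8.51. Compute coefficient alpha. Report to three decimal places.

sum of item variances = 2.82 + 0.55 + 1.74 = 5.11
α = (k/(k−1))·(1 − sum of item variances/Var(T)) = (3/2)·(1 − 5.11/8.51) = 0.599

α = 0.599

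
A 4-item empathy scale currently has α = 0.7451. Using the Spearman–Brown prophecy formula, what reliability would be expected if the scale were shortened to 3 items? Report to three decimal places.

predicted reliability = 0.687

Length factor m = 3/4 = 0.7500
α' = m·α / (1 − (1−m)·α)
   = 3/4 × 0.7451 / (1 − (1 − 3/4) × 0.7451)
   = 0.5588 / 0.8137 = 0.687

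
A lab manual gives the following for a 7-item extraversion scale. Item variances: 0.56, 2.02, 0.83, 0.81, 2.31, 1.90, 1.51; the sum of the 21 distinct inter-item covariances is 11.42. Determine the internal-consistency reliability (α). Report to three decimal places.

Σσᵢ² = 0.56 + 2.02 + 0.83 + 0.81 + 2.31 + 1.90 + 1.51 = 9.94
Sum of distinct covariances = 11.42
σ²_T = Σσᵢ² + 2·Σcov = 9.94 + 2 × 11.42 = 32.78
α = (7/6)·(1 − 9.94/32.78) = 0.813

α = 0.813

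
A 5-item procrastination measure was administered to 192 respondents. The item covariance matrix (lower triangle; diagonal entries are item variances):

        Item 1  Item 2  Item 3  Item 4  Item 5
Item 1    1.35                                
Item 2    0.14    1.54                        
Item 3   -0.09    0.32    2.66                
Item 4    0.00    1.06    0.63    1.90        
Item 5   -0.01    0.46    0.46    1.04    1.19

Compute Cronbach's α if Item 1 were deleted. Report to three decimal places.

Cronbach's α = 0.695

Remaining items: Item 2, Item 3, Item 4, Item 5 (k = 4).
sum of item variances = 1.54 + 2.66 + 1.90 + 1.19 = 7.29
total variance = 7.29 + 2 × 3.97 = 15.23
α (item deleted) = (4/3)·(1 − 7.29/15.23) = 0.695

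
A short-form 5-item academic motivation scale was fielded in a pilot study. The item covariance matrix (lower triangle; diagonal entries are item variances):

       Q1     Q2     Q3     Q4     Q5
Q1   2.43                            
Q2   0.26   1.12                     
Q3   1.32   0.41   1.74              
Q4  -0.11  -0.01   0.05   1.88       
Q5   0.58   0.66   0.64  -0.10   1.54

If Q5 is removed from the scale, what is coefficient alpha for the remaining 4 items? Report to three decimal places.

Remaining items: Q1, Q2, Q3, Q4 (k = 4).
Σσ²ᵢ = 2.43 + 1.12 + 1.74 + 1.88 = 7.17
total variance = 7.17 + 2 × 1.92 = 11.01
α (item deleted) = (4/3)·(1 − 7.17/11.01) = 0.465

α = 0.465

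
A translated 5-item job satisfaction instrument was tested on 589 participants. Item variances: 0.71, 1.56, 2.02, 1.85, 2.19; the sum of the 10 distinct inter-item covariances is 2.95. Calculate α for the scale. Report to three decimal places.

ΣVar(i) = 0.71 + 1.56 + 2.02 + 1.85 + 2.19 = 8.33
Sum of distinct covariances = 2.95
σ²_T = ΣVar(i) + 2·Σcov = 8.33 + 2 × 2.95 = 14.23
α = (5/4)·(1 − 8.33/14.23) = 0.518

α = 0.518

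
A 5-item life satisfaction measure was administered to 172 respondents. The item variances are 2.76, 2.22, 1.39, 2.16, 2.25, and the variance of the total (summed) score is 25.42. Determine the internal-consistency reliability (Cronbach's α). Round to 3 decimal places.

ΣVar(i) = 2.76 + 2.22 + 1.39 + 2.16 + 2.25 = 10.78
α = (k/(k−1))·(1 − ΣVar(i)/Var(T)) = (5/4)·(1 − 10.78/25.42) = 0.720

Cronbach's α = 0.720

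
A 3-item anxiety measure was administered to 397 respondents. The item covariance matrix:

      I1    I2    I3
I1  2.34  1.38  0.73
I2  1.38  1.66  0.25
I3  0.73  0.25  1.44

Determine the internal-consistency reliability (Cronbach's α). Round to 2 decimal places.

ΣVar(i) = 2.34 + 1.66 + 1.44 = 5.44
Σ_{i<j} σ_ij = 2.36
Var(T) = 5.44 + 2 × 2.36 = 10.16
α = (k/(k−1))·(1 − ΣVar(i)/Var(T)) = (3/2)·(1 − 5.44/10.16) = 0.70

α = 0.70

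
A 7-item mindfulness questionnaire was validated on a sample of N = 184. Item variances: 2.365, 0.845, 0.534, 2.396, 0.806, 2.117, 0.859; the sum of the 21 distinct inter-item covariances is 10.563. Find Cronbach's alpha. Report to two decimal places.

Σσᵢ² = 2.365 + 0.845 + 0.534 + 2.396 + 0.806 + 2.117 + 0.859 = 9.922
Sum of distinct covariances = 10.563
σ²_total = Σσᵢ² + 2·Σcov = 9.922 + 2 × 10.563 = 31.048
α = (7/6)·(1 − 9.922/31.048) = 0.79

Cronbach's alpha = 0.79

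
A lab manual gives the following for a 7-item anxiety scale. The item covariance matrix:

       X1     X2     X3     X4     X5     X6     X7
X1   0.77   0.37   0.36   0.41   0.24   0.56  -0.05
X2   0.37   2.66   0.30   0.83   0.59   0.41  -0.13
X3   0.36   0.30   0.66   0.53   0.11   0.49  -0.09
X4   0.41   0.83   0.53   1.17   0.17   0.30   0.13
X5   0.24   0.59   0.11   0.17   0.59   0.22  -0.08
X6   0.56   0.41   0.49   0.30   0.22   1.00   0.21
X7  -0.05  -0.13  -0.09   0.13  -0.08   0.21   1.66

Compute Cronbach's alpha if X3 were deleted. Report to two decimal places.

α = 0.62

Remaining items: X1, X2, X4, X5, X6, X7 (k = 6).
ΣVar(i) = 0.77 + 2.66 + 1.17 + 0.59 + 1.00 + 1.66 = 7.85
σ²_total = 7.85 + 2 × 4.18 = 16.21
α (item deleted) = (6/5)·(1 − 7.85/16.21) = 0.62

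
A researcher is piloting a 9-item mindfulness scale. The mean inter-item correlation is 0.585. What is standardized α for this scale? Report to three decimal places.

Standardized α = k·r̄ / (1 + (k−1)·r̄) = 9 × 0.585 / (1 + 8 × 0.585)
  = 5.2650 / 5.6800 = 0.927

standardized α = 0.927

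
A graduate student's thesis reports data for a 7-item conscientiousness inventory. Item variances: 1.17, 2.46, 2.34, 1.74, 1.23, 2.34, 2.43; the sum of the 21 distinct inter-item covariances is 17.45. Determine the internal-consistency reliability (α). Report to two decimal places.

α = 0.84

Σσ²ᵢ = 1.17 + 2.46 + 2.34 + 1.74 + 1.23 + 2.34 + 2.43 = 13.71
Sum of distinct covariances = 17.45
Var(T) = Σσ²ᵢ + 2·Σcov = 13.71 + 2 × 17.45 = 48.61
α = (7/6)·(1 − 13.71/48.61) = 0.84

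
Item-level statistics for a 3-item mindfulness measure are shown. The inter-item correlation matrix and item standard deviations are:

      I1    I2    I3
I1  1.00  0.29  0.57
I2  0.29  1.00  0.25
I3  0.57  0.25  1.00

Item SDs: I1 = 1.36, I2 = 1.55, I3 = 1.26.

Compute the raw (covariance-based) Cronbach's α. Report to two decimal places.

Σσ²ᵢ = 1.36² + 1.55² + 1.26² = 5.8397
Covariances σ_ij = r_ij · s_i · s_j:
  σ(I1,I2) = 0.29 × 1.36 × 1.55 = 0.6113
  σ(I1,I3) = 0.57 × 1.36 × 1.26 = 0.9768
  σ(I2,I3) = 0.25 × 1.55 × 1.26 = 0.4883
σ²_T = Σσ²ᵢ + 2·Σσ_ij = 5.8397 + 2 × 2.0764 = 9.9925
α = (3/2)·(1 − 5.8397/9.9925) = 0.62

α = 0.62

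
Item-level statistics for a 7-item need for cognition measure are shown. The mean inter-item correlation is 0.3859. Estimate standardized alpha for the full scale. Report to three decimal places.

α = 0.815

Standardized α = k·r̄ / (1 + (k−1)·r̄) = 7 × 0.3859 / (1 + 6 × 0.3859)
  = 2.7013 / 3.3154 = 0.815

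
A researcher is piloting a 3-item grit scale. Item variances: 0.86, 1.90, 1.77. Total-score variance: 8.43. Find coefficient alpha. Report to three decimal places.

Σσ²ᵢ = 0.86 + 1.90 + 1.77 = 4.53
α = (k/(k−1))·(1 − Σσ²ᵢ/Var(T)) = (3/2)·(1 − 4.53/8.43) = 0.694

α = 0.694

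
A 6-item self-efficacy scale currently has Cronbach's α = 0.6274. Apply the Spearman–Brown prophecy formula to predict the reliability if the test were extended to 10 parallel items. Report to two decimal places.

predicted reliability = 0.74

Length factor m = 10/6 = 1.6667
α' = m·α / (1 + (m−1)·α)
   = 10/6 × 0.6274 / (1 + (10/6 − 1) × 0.6274)
   = 1.0457 / 1.4183 = 0.74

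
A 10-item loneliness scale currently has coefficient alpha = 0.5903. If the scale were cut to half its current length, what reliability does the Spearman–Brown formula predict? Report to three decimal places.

Length factor m = 1/2
α' = m·α / (1 − (1−m)·α)
   = 1/2 × 0.5903 / (1 − (1 − 1/2) × 0.5903)
   = 0.2952 / 0.7048 = 0.419

predicted reliability = 0.419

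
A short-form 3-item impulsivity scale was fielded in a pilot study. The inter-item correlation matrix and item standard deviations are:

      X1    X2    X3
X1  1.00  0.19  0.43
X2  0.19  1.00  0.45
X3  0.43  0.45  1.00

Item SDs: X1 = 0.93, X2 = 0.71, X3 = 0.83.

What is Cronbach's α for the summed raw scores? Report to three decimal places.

Σσ²ᵢ = 0.93² + 0.71² + 0.83² = 2.0579
Covariances σ_ij = r_ij · s_i · s_j:
  σ(X1,X2) = 0.19 × 0.93 × 0.71 = 0.1255
  σ(X1,X3) = 0.43 × 0.93 × 0.83 = 0.3319
  σ(X2,X3) = 0.45 × 0.71 × 0.83 = 0.2652
σ²_T = Σσ²ᵢ + 2·Σσ_ij = 2.0579 + 2 × 0.7226 = 3.5031
α = (3/2)·(1 − 2.0579/3.5031) = 0.619

Cronbach's α = 0.619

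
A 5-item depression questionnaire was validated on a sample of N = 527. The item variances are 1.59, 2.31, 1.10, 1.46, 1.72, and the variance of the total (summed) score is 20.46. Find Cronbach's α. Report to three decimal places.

Cronbach's α = 0.750

Σσᵢ² = 1.59 + 2.31 + 1.10 + 1.46 + 1.72 = 8.18
α = (k/(k−1))·(1 − Σσᵢ²/σ²_total) = (5/4)·(1 − 8.18/20.46) = 0.750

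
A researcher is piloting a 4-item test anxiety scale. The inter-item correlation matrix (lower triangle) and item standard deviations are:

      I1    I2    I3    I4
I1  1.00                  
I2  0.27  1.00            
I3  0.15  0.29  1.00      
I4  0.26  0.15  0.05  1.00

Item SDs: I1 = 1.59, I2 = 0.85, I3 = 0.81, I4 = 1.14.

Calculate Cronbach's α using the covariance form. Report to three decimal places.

Σσ²ᵢ = 1.59² + 0.85² + 0.81² + 1.14² = 5.2063
Covariances σ_ij = r_ij · s_i · s_j:
  σ(I1,I2) = 0.27 × 1.59 × 0.85 = 0.3649
  σ(I1,I3) = 0.15 × 1.59 × 0.81 = 0.1932
  σ(I1,I4) = 0.26 × 1.59 × 1.14 = 0.4713
  σ(I2,I3) = 0.29 × 0.85 × 0.81 = 0.1997
  σ(I2,I4) = 0.15 × 0.85 × 1.14 = 0.1453
  σ(I3,I4) = 0.05 × 0.81 × 1.14 = 0.0462
σ²_T = Σσ²ᵢ + 2·Σσ_ij = 5.2063 + 2 × 1.4206 = 8.0475
α = (4/3)·(1 − 5.2063/8.0475) = 0.471

Cronbach's α = 0.471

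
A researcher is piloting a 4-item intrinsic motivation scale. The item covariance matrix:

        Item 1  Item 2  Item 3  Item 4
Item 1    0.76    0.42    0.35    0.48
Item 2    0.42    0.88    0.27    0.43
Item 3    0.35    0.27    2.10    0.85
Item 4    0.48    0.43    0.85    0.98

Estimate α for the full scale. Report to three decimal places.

α = 0.724

ΣVar(i) = 0.76 + 0.88 + 2.10 + 0.98 = 4.72
Σ_{i<j} σ_ij = 2.80
total variance = 4.72 + 2 × 2.80 = 10.32
α = (k/(k−1))·(1 − ΣVar(i)/total variance) = (4/3)·(1 − 4.72/10.32) = 0.724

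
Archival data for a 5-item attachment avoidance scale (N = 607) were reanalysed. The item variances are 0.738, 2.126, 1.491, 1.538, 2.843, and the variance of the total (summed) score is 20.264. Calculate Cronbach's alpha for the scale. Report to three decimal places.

sum of item variances = 0.738 + 2.126 + 1.491 + 1.538 + 2.843 = 8.736
α = (k/(k−1))·(1 − sum of item variances/total variance) = (5/4)·(1 − 8.736/20.264) = 0.711

Cronbach's alpha = 0.711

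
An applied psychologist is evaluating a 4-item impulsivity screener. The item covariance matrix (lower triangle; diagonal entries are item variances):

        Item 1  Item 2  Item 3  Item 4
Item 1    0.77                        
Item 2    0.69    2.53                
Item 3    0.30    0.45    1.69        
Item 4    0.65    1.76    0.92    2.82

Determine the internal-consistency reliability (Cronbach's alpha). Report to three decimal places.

α = 0.733

Σσ²ᵢ = 0.77 + 2.53 + 1.69 + 2.82 = 7.81
Sum of the distinct covariances = 4.77
σ²_T = 7.81 + 2 × 4.77 = 17.35
α = (k/(k−1))·(1 − Σσ²ᵢ/σ²_T) = (4/3)·(1 − 7.81/17.35) = 0.733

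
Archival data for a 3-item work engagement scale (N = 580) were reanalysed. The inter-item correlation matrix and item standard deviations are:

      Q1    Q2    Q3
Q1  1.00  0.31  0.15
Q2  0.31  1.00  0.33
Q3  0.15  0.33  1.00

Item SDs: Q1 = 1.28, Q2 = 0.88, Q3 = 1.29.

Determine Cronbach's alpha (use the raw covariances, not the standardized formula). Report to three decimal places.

α = 0.484

Σσ²ᵢ = 1.28² + 0.88² + 1.29² = 4.0769
Covariances σ_ij = r_ij · s_i · s_j:
  σ(Q1,Q2) = 0.31 × 1.28 × 0.88 = 0.3492
  σ(Q1,Q3) = 0.15 × 1.28 × 1.29 = 0.2477
  σ(Q2,Q3) = 0.33 × 0.88 × 1.29 = 0.3746
σ²_T = Σσ²ᵢ + 2·Σσ_ij = 4.0769 + 2 × 0.9715 = 6.0199
α = (3/2)·(1 − 4.0769/6.0199) = 0.484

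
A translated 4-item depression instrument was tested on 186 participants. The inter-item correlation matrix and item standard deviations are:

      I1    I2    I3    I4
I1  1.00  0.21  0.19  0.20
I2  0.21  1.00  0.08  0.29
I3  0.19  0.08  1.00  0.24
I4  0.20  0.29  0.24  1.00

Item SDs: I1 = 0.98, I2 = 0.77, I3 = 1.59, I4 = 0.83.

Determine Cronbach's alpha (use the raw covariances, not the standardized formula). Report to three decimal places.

Σσ²ᵢ = 0.98² + 0.77² + 1.59² + 0.83² = 4.7703
Covariances σ_ij = r_ij · s_i · s_j:
  σ(I1,I2) = 0.21 × 0.98 × 0.77 = 0.1585
  σ(I1,I3) = 0.19 × 0.98 × 1.59 = 0.2961
  σ(I1,I4) = 0.20 × 0.98 × 0.83 = 0.1627
  σ(I2,I3) = 0.08 × 0.77 × 1.59 = 0.0979
  σ(I2,I4) = 0.29 × 0.77 × 0.83 = 0.1853
  σ(I3,I4) = 0.24 × 1.59 × 0.83 = 0.3167
σ²_T = Σσ²ᵢ + 2·Σσ_ij = 4.7703 + 2 × 1.2172 = 7.2047
α = (4/3)·(1 − 4.7703/7.2047) = 0.451

Cronbach's alpha = 0.451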